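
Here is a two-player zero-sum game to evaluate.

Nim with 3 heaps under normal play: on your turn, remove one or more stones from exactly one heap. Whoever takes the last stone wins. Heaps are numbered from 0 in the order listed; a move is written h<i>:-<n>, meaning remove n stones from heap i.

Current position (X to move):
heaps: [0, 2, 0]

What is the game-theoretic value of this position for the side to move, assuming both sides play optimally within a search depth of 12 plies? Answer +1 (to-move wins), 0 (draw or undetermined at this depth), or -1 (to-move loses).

value((0,2,0), X) = +1

p1 X@[(0,2,0)]: h1:-1[(0,1,0)]-1 h1:-2[(0,0,0)]+1*
p2 O@[(0,0,0)] terminal -1; root [(0,2,0)] d12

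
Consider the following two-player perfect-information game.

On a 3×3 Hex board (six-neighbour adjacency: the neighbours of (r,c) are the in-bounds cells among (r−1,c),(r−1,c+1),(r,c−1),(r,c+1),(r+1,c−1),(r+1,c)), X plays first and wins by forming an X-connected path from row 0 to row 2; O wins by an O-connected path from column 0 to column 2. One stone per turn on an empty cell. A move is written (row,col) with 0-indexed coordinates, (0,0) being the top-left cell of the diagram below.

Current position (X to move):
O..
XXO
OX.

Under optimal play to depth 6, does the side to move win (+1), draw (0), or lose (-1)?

value(O../XXO/OX., X) = +1

p1 X@[O../XXO/OX.]: (0,1)[OX./XXO/OX.]+1* (0,2)[O.X/XXO/OX.]+1 (2,2)[O../XXO/OXX]+1
p2 O@[OX./XXO/OX.] terminal -1; root [O../XXO/OX.] d6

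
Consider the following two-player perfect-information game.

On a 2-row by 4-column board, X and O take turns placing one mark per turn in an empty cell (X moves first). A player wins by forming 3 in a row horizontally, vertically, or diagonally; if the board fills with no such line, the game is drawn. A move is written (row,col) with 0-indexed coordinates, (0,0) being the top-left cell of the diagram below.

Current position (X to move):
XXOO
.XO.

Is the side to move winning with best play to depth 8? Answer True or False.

p1 X@[XXOO/.XO.]: (1,0)[XXOO/XXO.]+0* (1,3)[XXOO/.XOX]+0
p2 O@[XXOO/XXO.]: (1,3)[XXOO/XXOO]+0*
p3 X@[XXOO/XXOO] terminal +0; root [XXOO/.XO.] d8

X winning at [XXOO/.XO.]: False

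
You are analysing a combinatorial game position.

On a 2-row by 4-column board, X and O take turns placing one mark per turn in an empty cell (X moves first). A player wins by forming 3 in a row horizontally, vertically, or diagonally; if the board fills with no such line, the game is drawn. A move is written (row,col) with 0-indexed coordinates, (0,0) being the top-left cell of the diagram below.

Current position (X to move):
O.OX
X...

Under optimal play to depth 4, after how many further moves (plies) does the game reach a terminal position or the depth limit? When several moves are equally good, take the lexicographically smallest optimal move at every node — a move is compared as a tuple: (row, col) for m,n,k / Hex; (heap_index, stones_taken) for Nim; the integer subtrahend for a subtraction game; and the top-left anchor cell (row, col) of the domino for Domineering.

p1 X@[O.OX/X...]: (0,1)[OXOX/X...]+0* (1,1)[O.OX/XX..]-1 (1,2)[O.OX/X.X.]-1 (1,3)[O.OX/X..X]-1
p2 O@[OXOX/X...]: (1,1)[OXOX/XO..]+0* (1,2)[OXOX/X.O.]+0 (1,3)[OXOX/X..O]+0
p3 X@[OXOX/XO..]: (1,2)[OXOX/XOX.]+0* (1,3)[OXOX/XO.X]+0
p4 O@[OXOX/XOX.]: (1,3)[OXOX/XOXO]+0*
p5 X@[OXOX/XOXO] terminal +0; root [O.OX/X...] d4

PV length from [O.OX/X...]: 4 plies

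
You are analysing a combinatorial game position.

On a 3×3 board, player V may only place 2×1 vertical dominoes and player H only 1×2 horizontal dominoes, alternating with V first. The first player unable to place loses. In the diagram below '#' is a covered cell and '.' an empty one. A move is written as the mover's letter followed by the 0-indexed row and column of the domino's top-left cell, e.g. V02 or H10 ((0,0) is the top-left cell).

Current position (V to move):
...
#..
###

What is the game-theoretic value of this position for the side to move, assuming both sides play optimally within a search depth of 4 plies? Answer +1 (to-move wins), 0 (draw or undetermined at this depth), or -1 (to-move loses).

p1 V@[.../#../###]: V01[.#./##./###]+1* V02[..#/#.#/###]-1
p2 H@[.#./##./###] terminal -1; root [.../#../###] d4

value(.../#../###, V) = +1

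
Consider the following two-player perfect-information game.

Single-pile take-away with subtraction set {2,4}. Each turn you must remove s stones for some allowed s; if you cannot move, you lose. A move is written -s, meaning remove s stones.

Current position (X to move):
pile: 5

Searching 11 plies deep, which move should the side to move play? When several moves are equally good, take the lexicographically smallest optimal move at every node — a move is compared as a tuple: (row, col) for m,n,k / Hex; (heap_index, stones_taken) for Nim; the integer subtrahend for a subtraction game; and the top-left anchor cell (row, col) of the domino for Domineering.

ply 1, X at 5 | -2=-1→3; -4=+1→1*
ply 2: 1 is terminal -1 (O); from 5 depth 11

X's best at [5]: -4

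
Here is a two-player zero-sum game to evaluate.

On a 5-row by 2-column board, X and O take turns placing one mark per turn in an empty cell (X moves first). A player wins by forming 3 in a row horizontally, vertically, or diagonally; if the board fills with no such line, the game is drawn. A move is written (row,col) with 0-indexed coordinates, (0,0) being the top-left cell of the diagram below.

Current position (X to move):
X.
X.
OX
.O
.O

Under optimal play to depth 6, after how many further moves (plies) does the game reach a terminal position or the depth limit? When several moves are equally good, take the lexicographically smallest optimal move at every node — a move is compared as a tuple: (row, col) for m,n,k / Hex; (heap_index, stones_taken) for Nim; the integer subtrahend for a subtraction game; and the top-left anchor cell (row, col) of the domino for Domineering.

[X./X./OX/.O/.O] X move#1: (0,1):+0/XX/X./OX/.O/.O*, (1,1):+0/X./XX/OX/.O/.O, (3,0):+0/X./X./OX/XO/.O, (4,0):+0/X./X./OX/.O/XO
[XX/X./OX/.O/.O] O move#2: (1,1):+0/XX/XO/OX/.O/.O*, (3,0):-1/XX/X./OX/OO/.O, (4,0):-1/XX/X./OX/.O/OO
[XX/XO/OX/.O/.O] X move#3: (3,0):+0/XX/XO/OX/XO/.O*, (4,0):+0/XX/XO/OX/.O/XO
[XX/XO/OX/XO/.O] O move#4: (4,0):+0/XX/XO/OX/XO/OO*
[XX/XO/OX/XO/OO] end (terminal +0, X#5); searched X./X./OX/.O/.O to 6

PV length from [X./X./OX/.O/.O]: 4 plies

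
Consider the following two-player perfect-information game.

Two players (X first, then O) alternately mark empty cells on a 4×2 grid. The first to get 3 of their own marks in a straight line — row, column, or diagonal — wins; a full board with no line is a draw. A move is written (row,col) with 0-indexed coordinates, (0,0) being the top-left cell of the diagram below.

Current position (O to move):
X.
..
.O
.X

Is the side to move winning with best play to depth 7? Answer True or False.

ply 1, O at X./../.O/.X | (0,1)=+0→XO/../.O/.X*; (1,0)=+0→X./O./.O/.X; (1,1)=+0→X./.O/.O/.X; (2,0)=+0→X./../OO/.X; (3,0)=+0→X./../.O/OX
ply 2, X at XO/../.O/.X | (1,0)=-1→XO/X./.O/.X; (1,1)=+0→XO/.X/.O/.X*; (2,0)=-1→XO/../XO/.X; (3,0)=-1→XO/../.O/XX
ply 3, O at XO/.X/.O/.X | (1,0)=+0→XO/OX/.O/.X*; (2,0)=+0→XO/.X/OO/.X; (3,0)=+0→XO/.X/.O/OX
ply 4, X at XO/OX/.O/.X | (2,0)=+0→XO/OX/XO/.X*; (3,0)=+0→XO/OX/.O/XX
ply 5, O at XO/OX/XO/.X | (3,0)=+0→XO/OX/XO/OX*
ply 6: XO/OX/XO/OX is terminal +0 (X); from X./../.O/.X depth 7

O winning at [X./../.O/.X]: False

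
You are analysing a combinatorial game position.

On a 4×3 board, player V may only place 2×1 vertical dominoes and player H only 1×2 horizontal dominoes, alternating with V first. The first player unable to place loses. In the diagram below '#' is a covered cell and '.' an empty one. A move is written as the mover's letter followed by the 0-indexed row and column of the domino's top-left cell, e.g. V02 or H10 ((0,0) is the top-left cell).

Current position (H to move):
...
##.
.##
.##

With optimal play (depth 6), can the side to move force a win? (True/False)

H winning at [.../##./.##/.##]: False

ply 1, H at .../##./.##/.## | H00=-1→##./##./.##/.##*; H01=-1→.##/##./.##/.##
ply 2, V at ##./##./.##/.## | V02=+1→###/###/.##/.##*; V20=+1→##./##./###/###
ply 3: ###/###/.##/.## is terminal -1 (H); from .../##./.##/.## depth 6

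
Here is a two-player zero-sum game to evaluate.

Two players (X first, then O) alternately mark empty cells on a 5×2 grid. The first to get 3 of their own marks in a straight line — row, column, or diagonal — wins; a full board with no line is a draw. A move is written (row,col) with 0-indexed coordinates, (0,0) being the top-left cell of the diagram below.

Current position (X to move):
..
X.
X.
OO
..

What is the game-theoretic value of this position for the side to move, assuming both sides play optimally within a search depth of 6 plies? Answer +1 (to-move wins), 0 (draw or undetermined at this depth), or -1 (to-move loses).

value(../X./X./OO/.., X) = +1

[../X./X./OO/..] X move#1: (0,0):+1/X./X./X./OO/..*, (0,1):+0/.X/X./X./OO/.., (1,1):+0/../XX/X./OO/.., (2,1):+0/../X./XX/OO/.., (4,0):+0/../X./X./OO/X., (4,1):+0/../X./X./OO/.X
[X./X./X./OO/..] end (terminal -1, O#2); searched ../X./X./OO/.. to 6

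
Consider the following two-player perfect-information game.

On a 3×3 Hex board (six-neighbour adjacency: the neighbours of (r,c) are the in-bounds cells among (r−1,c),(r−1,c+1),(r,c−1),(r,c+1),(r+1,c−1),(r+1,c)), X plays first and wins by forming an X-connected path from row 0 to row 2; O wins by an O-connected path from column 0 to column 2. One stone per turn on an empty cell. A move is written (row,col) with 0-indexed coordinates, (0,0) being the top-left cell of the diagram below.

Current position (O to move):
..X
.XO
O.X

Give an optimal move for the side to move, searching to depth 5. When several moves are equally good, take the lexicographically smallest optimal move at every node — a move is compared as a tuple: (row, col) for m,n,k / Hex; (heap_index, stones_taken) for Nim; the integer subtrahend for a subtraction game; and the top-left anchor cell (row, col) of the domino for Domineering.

O's best at [..X/.XO/O.X]: (2,1)

ply 1, O at ..X/.XO/O.X | (0,0)=-1→O.X/.XO/O.X; (0,1)=-1→.OX/.XO/O.X; (1,0)=-1→..X/OXO/O.X; (2,1)=+1→..X/.XO/OOX*
ply 2: ..X/.XO/OOX is terminal -1 (X); from ..X/.XO/O.X depth 5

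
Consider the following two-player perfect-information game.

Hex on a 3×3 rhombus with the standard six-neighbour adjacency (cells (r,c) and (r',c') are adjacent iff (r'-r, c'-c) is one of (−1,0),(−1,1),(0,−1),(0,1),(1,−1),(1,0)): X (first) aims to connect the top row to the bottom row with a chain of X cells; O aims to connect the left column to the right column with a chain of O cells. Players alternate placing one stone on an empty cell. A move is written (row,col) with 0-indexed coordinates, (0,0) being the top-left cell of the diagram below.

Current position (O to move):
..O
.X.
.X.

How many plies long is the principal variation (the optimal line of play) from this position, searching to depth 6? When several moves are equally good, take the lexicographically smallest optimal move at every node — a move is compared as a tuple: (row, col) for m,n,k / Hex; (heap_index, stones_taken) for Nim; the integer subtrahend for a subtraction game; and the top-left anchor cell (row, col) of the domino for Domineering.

PV length from [..O/.X./.X.]: 3 plies

p1 O@[..O/.X./.X.]: (0,0)[O.O/.X./.X.]-1 (0,1)[.OO/.X./.X.]+1* (1,0)[..O/OX./.X.]-1 (1,2)[..O/.XO/.X.]-1 (2,0)[..O/.X./OX.]-1 (2,2)[..O/.X./.XO]-1
p2 X@[.OO/.X./.X.]: (0,0)[XOO/.X./.X.]-1* (1,0)[.OO/XX./.X.]-1 (1,2)[.OO/.XX/.X.]-1 (2,0)[.OO/.X./XX.]-1 (2,2)[.OO/.X./.XX]-1
p3 O@[XOO/.X./.X.]: (1,0)[XOO/OX./.X.]+1* (1,2)[XOO/.XO/.X.]-1 (2,0)[XOO/.X./OX.]-1 (2,2)[XOO/.X./.XO]-1
p4 X@[XOO/OX./.X.] terminal -1; root [..O/.X./.X.] d6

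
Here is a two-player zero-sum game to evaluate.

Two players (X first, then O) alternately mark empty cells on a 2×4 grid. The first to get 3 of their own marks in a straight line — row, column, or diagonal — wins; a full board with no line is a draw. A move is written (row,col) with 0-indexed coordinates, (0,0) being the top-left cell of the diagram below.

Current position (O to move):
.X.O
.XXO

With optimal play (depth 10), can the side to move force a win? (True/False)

O winning at [.X.O/.XXO]: False

ply 1, O at .X.O/.XXO | (0,0)=-1→OX.O/.XXO; (0,2)=-1→.XOO/.XXO; (1,0)=+0→.X.O/OXXO*
ply 2, X at .X.O/OXXO | (0,0)=+0→XX.O/OXXO*; (0,2)=+0→.XXO/OXXO
ply 3, O at XX.O/OXXO | (0,2)=+0→XXOO/OXXO*
ply 4: XXOO/OXXO is terminal +0 (X); from .X.O/.XXO depth 10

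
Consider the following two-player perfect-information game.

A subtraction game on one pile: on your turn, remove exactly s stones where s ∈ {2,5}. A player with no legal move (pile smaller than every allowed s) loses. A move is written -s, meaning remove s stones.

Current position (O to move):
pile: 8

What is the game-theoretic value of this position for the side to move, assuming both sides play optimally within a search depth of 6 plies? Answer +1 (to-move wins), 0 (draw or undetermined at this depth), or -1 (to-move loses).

[8] O move#1: -2:-1/6*, -5:-1/3
[6] X move#2: -2:+1/4*, -5:+1/1
[4] O move#3: -2:-1/2*
[2] X move#4: -2:+1/0*
[0] end (terminal -1, O#5); searched 8 to 6

value(8, O) = -1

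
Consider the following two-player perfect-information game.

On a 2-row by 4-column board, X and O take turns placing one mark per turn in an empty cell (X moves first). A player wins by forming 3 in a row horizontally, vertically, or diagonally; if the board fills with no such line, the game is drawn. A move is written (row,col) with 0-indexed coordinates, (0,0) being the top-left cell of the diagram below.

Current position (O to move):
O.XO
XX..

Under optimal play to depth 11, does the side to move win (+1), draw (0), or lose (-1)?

ply 1, O at O.XO/XX.. | (0,1)=-1→OOXO/XX..; (1,2)=+0→O.XO/XXO.*; (1,3)=-1→O.XO/XX.O
ply 2, X at O.XO/XXO. | (0,1)=+0→OXXO/XXO.*; (1,3)=+0→O.XO/XXOX
ply 3, O at OXXO/XXO. | (1,3)=+0→OXXO/XXOO*
ply 4: OXXO/XXOO is terminal +0 (X); from O.XO/XX.. depth 11

value(O.XO/XX.., O) = 0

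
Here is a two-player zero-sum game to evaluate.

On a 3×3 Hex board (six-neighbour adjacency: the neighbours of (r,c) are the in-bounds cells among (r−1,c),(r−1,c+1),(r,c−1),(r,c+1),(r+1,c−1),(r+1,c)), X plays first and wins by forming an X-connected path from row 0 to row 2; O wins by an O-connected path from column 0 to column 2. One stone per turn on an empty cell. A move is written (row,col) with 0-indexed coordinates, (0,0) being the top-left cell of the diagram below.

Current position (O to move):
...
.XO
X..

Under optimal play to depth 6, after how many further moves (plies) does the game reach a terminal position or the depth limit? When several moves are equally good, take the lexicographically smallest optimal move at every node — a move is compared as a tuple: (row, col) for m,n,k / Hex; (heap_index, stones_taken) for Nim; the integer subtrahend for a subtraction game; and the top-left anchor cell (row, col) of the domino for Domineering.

PV length from [.../.XO/X..]: 2 plies

[.../.XO/X..] O move#1: (0,0):-1/O../.XO/X..*, (0,1):-1/.O./.XO/X.., (0,2):-1/..O/.XO/X.., (1,0):-1/.../OXO/X.., (2,1):-1/.../.XO/XO., (2,2):-1/.../.XO/X.O
[O../.XO/X..] X move#2: (0,1):+1/OX./.XO/X..*, (0,2):+1/O.X/.XO/X.., (1,0):+1/O../XXO/X.., (2,1):+1/O../.XO/XX., (2,2):+1/O../.XO/X.X
[OX./.XO/X..] end (terminal -1, O#3); searched .../.XO/X.. to 6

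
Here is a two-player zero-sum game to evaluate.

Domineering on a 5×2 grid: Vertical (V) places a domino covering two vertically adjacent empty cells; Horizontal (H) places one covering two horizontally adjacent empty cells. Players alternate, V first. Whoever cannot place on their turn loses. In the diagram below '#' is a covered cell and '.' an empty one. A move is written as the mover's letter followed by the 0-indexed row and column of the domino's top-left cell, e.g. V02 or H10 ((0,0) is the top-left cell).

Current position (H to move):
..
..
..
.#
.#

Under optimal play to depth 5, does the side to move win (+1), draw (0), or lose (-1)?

p1 H@[../../../.#/.#]: H00[##/../../.#/.#]-1 H10[../##/../.#/.#]+1* H20[../../##/.#/.#]-1
p2 V@[../##/../.#/.#]: V20[../##/#./##/.#]-1* V30[../##/../##/##]-1
p3 H@[../##/#./##/.#]: H00[##/##/#./##/.#]+1*
p4 V@[##/##/#./##/.#] terminal -1; root [../../../.#/.#] d5

value(../../../.#/.#, H) = +1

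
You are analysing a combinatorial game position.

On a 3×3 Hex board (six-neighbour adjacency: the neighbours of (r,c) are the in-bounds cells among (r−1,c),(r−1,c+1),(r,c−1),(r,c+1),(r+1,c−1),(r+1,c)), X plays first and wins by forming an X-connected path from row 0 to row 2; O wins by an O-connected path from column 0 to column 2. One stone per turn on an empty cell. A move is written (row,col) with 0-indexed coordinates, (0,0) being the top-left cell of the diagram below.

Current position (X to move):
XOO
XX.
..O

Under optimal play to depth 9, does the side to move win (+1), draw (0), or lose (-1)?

value(XOO/XX./..O, X) = +1

[XOO/XX./..O] X move#1: (1,2):+1/XOO/XXX/..O*, (2,0):+1/XOO/XX./X.O, (2,1):+1/XOO/XX./.XO
[XOO/XXX/..O] O move#2: (2,0):-1/XOO/XXX/O.O*, (2,1):-1/XOO/XXX/.OO
[XOO/XXX/O.O] X move#3: (2,1):+1/XOO/XXX/OXO*
[XOO/XXX/OXO] end (terminal -1, O#4); searched XOO/XX./..O to 9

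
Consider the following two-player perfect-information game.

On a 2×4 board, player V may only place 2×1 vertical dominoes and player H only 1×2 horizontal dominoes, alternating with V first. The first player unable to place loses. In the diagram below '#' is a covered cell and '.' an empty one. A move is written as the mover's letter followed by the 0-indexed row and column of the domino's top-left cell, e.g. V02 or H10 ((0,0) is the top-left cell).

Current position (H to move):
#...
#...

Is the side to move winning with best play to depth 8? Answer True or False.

H winning at [#.../#...]: True

[#.../#...] H move#1: H01:+1/###./#...*, H02:+1/#.##/#..., H11:+1/#.../###., H12:+1/#.../#.##
[###./#...] V move#2: V03:-1/####/#..#*
[####/#..#] H move#3: H11:+1/####/####*
[####/####] end (terminal -1, V#4); searched #.../#... to 8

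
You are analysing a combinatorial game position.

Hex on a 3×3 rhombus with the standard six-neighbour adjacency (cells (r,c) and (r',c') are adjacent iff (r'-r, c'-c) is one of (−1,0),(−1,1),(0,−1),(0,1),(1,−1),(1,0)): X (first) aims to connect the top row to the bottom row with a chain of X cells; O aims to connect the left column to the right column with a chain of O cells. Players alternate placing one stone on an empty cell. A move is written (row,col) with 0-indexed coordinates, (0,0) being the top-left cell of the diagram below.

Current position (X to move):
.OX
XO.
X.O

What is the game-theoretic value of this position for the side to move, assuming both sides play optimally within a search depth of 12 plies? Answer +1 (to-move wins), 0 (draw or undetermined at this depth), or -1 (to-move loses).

value(.OX/XO./X.O, X) = +1

[.OX/XO./X.O] X move#1: (0,0):+1/XOX/XO./X.O*, (1,2):+1/.OX/XOX/X.O, (2,1):+1/.OX/XO./XXO
[XOX/XO./X.O] end (terminal -1, O#2); searched .OX/XO./X.O to 12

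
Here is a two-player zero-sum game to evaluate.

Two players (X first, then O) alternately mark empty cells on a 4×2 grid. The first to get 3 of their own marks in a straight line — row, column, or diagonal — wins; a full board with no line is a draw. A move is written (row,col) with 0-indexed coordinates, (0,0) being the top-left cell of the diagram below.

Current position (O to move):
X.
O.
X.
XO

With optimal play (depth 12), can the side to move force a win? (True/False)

[X./O./X./XO] O move#1: (0,1):+0/XO/O./X./XO*, (1,1):+0/X./OO/X./XO, (2,1):+0/X./O./XO/XO
[XO/O./X./XO] X move#2: (1,1):+0/XO/OX/X./XO*, (2,1):+0/XO/O./XX/XO
[XO/OX/X./XO] O move#3: (2,1):+0/XO/OX/XO/XO*
[XO/OX/XO/XO] end (terminal +0, X#4); searched X./O./X./XO to 12

O winning at [X./O./X./XO]: False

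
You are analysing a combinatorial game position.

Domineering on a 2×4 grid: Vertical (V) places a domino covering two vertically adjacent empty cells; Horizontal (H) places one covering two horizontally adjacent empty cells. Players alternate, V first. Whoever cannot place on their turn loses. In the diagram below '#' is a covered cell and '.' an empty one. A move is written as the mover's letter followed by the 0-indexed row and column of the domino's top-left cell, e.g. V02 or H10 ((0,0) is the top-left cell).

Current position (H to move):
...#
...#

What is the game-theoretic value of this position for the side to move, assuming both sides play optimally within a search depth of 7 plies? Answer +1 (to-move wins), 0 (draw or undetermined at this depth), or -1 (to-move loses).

value(...#/...#, H) = +1

[...#/...#] H move#1: H00:+1/##.#/...#*, H01:+1/.###/...#, H10:+1/...#/##.#, H11:+1/...#/.###
[##.#/...#] V move#2: V02:-1/####/..##*
[####/..##] H move#3: H10:+1/####/####*
[####/####] end (terminal -1, V#4); searched ...#/...# to 7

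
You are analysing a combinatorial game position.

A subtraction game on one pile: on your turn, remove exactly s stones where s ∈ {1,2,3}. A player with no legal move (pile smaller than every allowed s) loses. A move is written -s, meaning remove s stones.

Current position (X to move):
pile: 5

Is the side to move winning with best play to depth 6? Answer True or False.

X winning at [5]: True

p1 X@[5]: -1[4]+1* -2[3]-1 -3[2]-1
p2 O@[4]: -1[3]-1* -2[2]-1 -3[1]-1
p3 X@[3]: -1[2]-1 -2[1]-1 -3[0]+1*
p4 O@[0] terminal -1; root [5] d6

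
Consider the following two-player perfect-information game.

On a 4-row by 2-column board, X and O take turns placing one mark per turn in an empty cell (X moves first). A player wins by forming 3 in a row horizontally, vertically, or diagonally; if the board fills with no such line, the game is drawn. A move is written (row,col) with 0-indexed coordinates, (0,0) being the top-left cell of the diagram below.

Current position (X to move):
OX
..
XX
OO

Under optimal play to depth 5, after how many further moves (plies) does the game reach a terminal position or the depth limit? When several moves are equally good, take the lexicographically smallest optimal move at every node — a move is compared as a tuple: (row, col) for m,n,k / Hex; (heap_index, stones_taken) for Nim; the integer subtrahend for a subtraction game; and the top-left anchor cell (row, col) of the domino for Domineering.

PV length from [OX/../XX/OO]: 1 ply

ply 1, X at OX/../XX/OO | (1,0)=+0→OX/X./XX/OO; (1,1)=+1→OX/.X/XX/OO*
ply 2: OX/.X/XX/OO is terminal -1 (O); from OX/../XX/OO depth 5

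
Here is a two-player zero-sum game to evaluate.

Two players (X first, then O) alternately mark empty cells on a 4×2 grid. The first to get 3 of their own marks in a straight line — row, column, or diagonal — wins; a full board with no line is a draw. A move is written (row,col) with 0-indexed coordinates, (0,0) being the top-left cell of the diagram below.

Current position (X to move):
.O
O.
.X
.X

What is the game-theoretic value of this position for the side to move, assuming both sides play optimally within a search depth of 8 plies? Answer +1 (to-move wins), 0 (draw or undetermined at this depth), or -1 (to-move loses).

value(.O/O./.X/.X, X) = +1

p1 X@[.O/O./.X/.X]: (0,0)[XO/O./.X/.X]+0 (1,1)[.O/OX/.X/.X]+1* (2,0)[.O/O./XX/.X]+0 (3,0)[.O/O./.X/XX]+0
p2 O@[.O/OX/.X/.X] terminal -1; root [.O/O./.X/.X] d8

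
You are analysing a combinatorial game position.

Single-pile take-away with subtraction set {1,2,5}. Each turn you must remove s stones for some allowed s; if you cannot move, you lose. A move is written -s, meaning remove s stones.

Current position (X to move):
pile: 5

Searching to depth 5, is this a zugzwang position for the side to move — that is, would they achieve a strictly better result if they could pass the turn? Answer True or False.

zugzwang(5, X) = False

ply 1, X at 5 | -1=-1→4; -2=+1→3*; -5=+1→0
ply 2, O at 3 | -1=-1→2*; -2=-1→1
ply 3, X at 2 | -1=-1→1; -2=+1→0*
ply 4: 0 is terminal -1 (O); from 5 depth 5
if X skipped the turn, O would face:
~ ply 1, O at 5 | -1=-1→4; -2=+1→3*; -5=+1→0
~ ply 2, X at 3 | -1=-1→2*; -2=-1→1
~ ply 3, O at 2 | -1=-1→1; -2=+1→0*
~ ply 4: 0 is terminal -1 (X); from 5 depth 5
compare (X): move=+1 vs pass=-1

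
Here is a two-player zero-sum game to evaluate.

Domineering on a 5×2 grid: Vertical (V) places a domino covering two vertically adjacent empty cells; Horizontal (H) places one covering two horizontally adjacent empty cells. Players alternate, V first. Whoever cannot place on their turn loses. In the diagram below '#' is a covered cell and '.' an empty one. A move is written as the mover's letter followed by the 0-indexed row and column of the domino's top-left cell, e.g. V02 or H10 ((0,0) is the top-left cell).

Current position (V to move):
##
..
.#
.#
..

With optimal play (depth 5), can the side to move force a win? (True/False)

ply 1, V at ##/../.#/.#/.. | V10=-1→##/#./##/.#/..*; V20=-1→##/../##/##/..; V30=-1→##/../.#/##/#.
ply 2, H at ##/#./##/.#/.. | H40=+1→##/#./##/.#/##*
ply 3: ##/#./##/.#/## is terminal -1 (V); from ##/../.#/.#/.. depth 5

V winning at [##/../.#/.#/..]: False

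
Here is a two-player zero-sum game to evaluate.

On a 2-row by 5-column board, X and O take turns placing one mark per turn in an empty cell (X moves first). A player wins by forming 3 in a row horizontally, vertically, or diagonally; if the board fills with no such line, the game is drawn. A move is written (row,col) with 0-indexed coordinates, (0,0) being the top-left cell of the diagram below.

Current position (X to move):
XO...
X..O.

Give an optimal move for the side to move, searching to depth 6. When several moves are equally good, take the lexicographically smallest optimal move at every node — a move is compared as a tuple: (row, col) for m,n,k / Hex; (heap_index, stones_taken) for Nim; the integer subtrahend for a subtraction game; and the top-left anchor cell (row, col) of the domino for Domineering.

ply 1, X at XO.../X..O. | (0,2)=-1→XOX../X..O.; (0,3)=-1→XO.X./X..O.; (0,4)=-1→XO..X/X..O.; (1,1)=+0→XO.../XX.O.*; (1,2)=+0→XO.../X.XO.; (1,4)=+0→XO.../X..OX
ply 2, O at XO.../XX.O. | (0,2)=-1→XOO../XX.O.; (0,3)=-1→XO.O./XX.O.; (0,4)=-1→XO..O/XX.O.; (1,2)=+0→XO.../XXOO.*; (1,4)=-1→XO.../XX.OO
ply 3, X at XO.../XXOO. | (0,2)=-1→XOX../XXOO.; (0,3)=-1→XO.X./XXOO.; (0,4)=-1→XO..X/XXOO.; (1,4)=+0→XO.../XXOOX*
ply 4, O at XO.../XXOOX | (0,2)=+0→XOO../XXOOX*; (0,3)=+0→XO.O./XXOOX; (0,4)=+0→XO..O/XXOOX
ply 5, X at XOO../XXOOX | (0,3)=+0→XOOX./XXOOX*; (0,4)=-1→XOO.X/XXOOX
ply 6, O at XOOX./XXOOX | (0,4)=+0→XOOXO/XXOOX*
ply 7: XOOXO/XXOOX is terminal +0 (X); from XO.../X..O. depth 6

X's best at [XO.../X..O.]: (1,1)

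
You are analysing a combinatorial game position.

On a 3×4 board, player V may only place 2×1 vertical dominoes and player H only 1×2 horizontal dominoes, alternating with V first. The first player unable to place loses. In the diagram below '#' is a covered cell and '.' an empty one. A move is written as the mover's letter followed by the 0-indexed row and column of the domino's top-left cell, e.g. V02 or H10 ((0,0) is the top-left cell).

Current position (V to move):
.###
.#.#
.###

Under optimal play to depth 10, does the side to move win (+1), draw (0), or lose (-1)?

ply 1, V at .###/.#.#/.### | V00=+1→####/##.#/.###*; V10=+1→.###/##.#/####
ply 2: ####/##.#/.### is terminal -1 (H); from .###/.#.#/.### depth 10

value(.###/.#.#/.###, V) = +1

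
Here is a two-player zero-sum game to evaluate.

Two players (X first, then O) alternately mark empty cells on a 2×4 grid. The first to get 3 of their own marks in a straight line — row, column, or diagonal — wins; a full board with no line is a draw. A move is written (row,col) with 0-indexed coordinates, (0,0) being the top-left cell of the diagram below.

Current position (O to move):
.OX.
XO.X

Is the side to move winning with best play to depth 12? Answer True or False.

O winning at [.OX./XO.X]: False

ply 1, O at .OX./XO.X | (0,0)=+0→OOX./XO.X*; (0,3)=+0→.OXO/XO.X; (1,2)=+0→.OX./XOOX
ply 2, X at OOX./XO.X | (0,3)=+0→OOXX/XO.X*; (1,2)=+0→OOX./XOXX
ply 3, O at OOXX/XO.X | (1,2)=+0→OOXX/XOOX*
ply 4: OOXX/XOOX is terminal +0 (X); from .OX./XO.X depth 12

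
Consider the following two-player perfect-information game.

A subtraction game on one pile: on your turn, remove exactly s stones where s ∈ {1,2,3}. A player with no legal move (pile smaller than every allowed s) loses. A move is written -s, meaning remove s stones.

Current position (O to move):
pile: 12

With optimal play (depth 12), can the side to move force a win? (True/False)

O winning at [12]: False

[12] O move#1: -1:-1/11*, -2:-1/10, -3:-1/9
[11] X move#2: -1:-1/10, -2:-1/9, -3:+1/8*
[8] O move#3: -1:-1/7*, -2:-1/6, -3:-1/5
[7] X move#4: -1:-1/6, -2:-1/5, -3:+1/4*
[4] O move#5: -1:-1/3*, -2:-1/2, -3:-1/1
[3] X move#6: -1:-1/2, -2:-1/1, -3:+1/0*
[0] end (terminal -1, O#7); searched 12 to 12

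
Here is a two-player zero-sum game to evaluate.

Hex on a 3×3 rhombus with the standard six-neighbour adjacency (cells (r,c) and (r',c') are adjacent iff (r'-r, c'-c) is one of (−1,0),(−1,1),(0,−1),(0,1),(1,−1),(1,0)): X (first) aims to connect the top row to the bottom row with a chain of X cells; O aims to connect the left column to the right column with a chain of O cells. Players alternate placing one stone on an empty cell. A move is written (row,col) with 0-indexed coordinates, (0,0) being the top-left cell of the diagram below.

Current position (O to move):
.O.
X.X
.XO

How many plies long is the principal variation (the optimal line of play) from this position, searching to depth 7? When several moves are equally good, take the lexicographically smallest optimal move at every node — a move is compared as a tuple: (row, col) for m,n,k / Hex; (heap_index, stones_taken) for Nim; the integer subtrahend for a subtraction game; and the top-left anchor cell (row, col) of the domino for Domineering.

PV length from [.O./X.X/.XO]: 2 plies

p1 O@[.O./X.X/.XO]: (0,0)[OO./X.X/.XO]-1* (0,2)[.OO/X.X/.XO]-1 (1,1)[.O./XOX/.XO]-1 (2,0)[.O./X.X/OXO]-1
p2 X@[OO./X.X/.XO]: (0,2)[OOX/X.X/.XO]+1* (1,1)[OO./XXX/.XO]-1 (2,0)[OO./X.X/XXO]-1
p3 O@[OOX/X.X/.XO] terminal -1; root [.O./X.X/.XO] d7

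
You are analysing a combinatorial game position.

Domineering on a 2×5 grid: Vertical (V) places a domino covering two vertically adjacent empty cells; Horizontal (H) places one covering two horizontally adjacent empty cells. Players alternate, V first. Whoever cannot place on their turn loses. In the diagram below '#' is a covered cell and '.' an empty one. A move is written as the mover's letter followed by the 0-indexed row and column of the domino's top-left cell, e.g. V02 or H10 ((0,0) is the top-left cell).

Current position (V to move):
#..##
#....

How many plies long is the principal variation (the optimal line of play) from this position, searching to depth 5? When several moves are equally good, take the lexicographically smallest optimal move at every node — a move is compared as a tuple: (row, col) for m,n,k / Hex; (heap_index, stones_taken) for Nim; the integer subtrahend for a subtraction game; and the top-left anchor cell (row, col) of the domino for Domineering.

ply 1, V at #..##/#.... | V01=-1→##.##/##...; V02=+1→#.###/#.#..*
ply 2, H at #.###/#.#.. | H13=-1→#.###/#.###*
ply 3, V at #.###/#.### | V01=+1→#####/#####*
ply 4: #####/##### is terminal -1 (H); from #..##/#.... depth 5

PV length from [#..##/#....]: 3 plies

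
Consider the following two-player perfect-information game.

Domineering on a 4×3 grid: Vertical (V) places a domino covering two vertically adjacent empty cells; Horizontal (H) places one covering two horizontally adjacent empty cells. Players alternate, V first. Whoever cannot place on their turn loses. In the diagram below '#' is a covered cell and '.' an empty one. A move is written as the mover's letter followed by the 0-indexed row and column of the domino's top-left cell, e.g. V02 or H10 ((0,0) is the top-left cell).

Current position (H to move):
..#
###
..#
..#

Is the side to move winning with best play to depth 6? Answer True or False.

ply 1, H at ..#/###/..#/..# | H00=-1→###/###/..#/..#; H20=+1→..#/###/###/..#*; H30=+1→..#/###/..#/###
ply 2: ..#/###/###/..# is terminal -1 (V); from ..#/###/..#/..# depth 6

H winning at [..#/###/..#/..#]: True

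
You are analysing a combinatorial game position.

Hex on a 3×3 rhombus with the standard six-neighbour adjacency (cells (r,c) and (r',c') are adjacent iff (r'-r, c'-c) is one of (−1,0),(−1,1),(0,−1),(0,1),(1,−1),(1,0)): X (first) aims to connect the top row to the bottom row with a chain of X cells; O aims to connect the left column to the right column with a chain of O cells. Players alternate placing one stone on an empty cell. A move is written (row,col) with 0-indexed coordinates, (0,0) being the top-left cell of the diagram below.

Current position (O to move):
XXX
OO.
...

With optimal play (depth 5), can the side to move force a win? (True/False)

p1 O@[XXX/OO./...]: (1,2)[XXX/OOO/...]+1* (2,0)[XXX/OO./O..]-1 (2,1)[XXX/OO./.O.]+1 (2,2)[XXX/OO./..O]+1
p2 X@[XXX/OOO/...] terminal -1; root [XXX/OO./...] d5

O winning at [XXX/OO./...]: True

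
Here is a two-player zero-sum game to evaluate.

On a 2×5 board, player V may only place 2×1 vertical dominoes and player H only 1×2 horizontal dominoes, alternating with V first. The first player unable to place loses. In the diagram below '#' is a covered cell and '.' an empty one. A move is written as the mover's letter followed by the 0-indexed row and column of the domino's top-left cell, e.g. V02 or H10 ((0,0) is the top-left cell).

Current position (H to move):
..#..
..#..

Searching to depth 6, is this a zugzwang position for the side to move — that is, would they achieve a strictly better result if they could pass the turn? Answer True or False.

zugzwang(..#../..#.., H) = True

[..#../..#..] H move#1: H00:-1/###../..#..*, H03:-1/..###/..#.., H10:-1/..#../###.., H13:-1/..#../..###
[###../..#..] V move#2: V03:+1/####./..##.*, V04:+1/###.#/..#.#
[####./..##.] H move#3: H10:-1/####./####.*
[####./####.] V move#4: V04:+1/#####/#####*
[#####/#####] end (terminal -1, H#5); searched ..#../..#.. to 6
pass branch (V moves first from the same position):
  | [..#../..#..] V move#1: V00:-1/#.#../#.#..*, V01:-1/.##../.##.., V03:-1/..##./..##., V04:-1/..#.#/..#.#
  | [#.#../#.#..] H move#2: H03:+1/#.###/#.#..*, H13:+1/#.#../#.###
  | [#.###/#.#..] V move#3: V01:-1/#####/###..*
  | [#####/###..] H move#4: H13:+1/#####/#####*
  | [#####/#####] end (terminal -1, V#5); searched ..#../..#.. to 6
H moving scores -1; H passing scores +1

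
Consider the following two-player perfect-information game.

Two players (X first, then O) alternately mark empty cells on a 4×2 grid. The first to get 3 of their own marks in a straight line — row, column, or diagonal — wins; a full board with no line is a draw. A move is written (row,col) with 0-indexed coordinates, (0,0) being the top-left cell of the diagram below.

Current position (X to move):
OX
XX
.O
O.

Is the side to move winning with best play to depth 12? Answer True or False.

X winning at [OX/XX/.O/O.]: False

ply 1, X at OX/XX/.O/O. | (2,0)=+0→OX/XX/XO/O.*; (3,1)=+0→OX/XX/.O/OX
ply 2, O at OX/XX/XO/O. | (3,1)=+0→OX/XX/XO/OO*
ply 3: OX/XX/XO/OO is terminal +0 (X); from OX/XX/.O/O. depth 12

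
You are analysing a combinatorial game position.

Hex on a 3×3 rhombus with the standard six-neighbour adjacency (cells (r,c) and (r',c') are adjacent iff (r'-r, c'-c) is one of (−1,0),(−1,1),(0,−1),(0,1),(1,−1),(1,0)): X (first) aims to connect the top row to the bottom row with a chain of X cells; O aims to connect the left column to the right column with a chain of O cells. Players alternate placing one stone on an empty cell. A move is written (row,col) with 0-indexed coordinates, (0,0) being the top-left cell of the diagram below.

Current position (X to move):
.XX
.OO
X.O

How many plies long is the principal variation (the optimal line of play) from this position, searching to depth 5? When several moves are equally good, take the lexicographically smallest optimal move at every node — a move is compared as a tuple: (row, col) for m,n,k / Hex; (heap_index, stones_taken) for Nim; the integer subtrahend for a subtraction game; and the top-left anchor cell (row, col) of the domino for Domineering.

PV length from [.XX/.OO/X.O]: 1 ply

ply 1, X at .XX/.OO/X.O | (0,0)=-1→XXX/.OO/X.O; (1,0)=+1→.XX/XOO/X.O*; (2,1)=-1→.XX/.OO/XXO
ply 2: .XX/XOO/X.O is terminal -1 (O); from .XX/.OO/X.O depth 5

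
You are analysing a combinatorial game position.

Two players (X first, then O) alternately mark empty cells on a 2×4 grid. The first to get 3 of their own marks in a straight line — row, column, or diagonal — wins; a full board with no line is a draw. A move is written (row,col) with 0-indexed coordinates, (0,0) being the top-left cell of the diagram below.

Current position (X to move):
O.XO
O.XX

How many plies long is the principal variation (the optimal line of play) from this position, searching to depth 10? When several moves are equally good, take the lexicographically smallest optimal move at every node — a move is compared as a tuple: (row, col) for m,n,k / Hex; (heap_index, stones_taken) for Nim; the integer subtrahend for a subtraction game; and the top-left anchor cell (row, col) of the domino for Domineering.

[O.XO/O.XX] X move#1: (0,1):+0/OXXO/O.XX, (1,1):+1/O.XO/OXXX*
[O.XO/OXXX] end (terminal -1, O#2); searched O.XO/O.XX to 10

PV length from [O.XO/O.XX]: 1 ply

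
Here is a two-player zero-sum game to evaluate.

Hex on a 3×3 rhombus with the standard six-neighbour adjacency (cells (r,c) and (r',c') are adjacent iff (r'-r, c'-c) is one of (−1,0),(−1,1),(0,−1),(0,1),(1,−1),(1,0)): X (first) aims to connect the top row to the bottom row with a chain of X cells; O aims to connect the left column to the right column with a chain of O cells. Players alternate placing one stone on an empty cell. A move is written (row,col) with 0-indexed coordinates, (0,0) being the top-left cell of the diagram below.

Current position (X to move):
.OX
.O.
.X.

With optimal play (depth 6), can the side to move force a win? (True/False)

X winning at [.OX/.O./.X.]: True

p1 X@[.OX/.O./.X.]: (0,0)[XOX/.O./.X.]-1 (1,0)[.OX/XO./.X.]-1 (1,2)[.OX/.OX/.X.]+1* (2,0)[.OX/.O./XX.]-1 (2,2)[.OX/.O./.XX]-1
p2 O@[.OX/.OX/.X.] terminal -1; root [.OX/.O./.X.] d6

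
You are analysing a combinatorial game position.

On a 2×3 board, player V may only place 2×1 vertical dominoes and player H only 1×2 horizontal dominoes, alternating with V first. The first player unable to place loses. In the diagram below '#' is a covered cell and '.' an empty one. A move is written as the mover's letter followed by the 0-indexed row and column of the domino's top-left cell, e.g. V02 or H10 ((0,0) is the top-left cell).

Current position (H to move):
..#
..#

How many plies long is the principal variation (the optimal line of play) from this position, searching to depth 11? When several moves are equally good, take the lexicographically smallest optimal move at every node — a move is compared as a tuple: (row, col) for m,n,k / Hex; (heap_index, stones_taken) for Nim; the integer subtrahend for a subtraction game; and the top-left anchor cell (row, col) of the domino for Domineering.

PV length from [..#/..#]: 1 ply

ply 1, H at ..#/..# | H00=+1→###/..#*; H10=+1→..#/###
ply 2: ###/..# is terminal -1 (V); from ..#/..# depth 11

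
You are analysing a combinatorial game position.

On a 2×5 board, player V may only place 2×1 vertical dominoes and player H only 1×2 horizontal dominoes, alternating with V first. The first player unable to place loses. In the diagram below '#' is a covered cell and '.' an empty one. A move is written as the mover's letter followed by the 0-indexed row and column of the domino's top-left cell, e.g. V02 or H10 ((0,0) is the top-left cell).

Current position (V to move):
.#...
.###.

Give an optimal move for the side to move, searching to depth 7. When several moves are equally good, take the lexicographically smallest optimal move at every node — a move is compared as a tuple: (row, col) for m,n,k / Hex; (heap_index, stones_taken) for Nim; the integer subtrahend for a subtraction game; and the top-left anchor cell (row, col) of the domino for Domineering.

V's best at [.#.../.###.]: V04

p1 V@[.#.../.###.]: V00[##.../####.]-1 V04[.#..#/.####]+1*
p2 H@[.#..#/.####]: H02[.####/.####]-1*
p3 V@[.####/.####]: V00[#####/#####]+1*
p4 H@[#####/#####] terminal -1; root [.#.../.###.] d7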